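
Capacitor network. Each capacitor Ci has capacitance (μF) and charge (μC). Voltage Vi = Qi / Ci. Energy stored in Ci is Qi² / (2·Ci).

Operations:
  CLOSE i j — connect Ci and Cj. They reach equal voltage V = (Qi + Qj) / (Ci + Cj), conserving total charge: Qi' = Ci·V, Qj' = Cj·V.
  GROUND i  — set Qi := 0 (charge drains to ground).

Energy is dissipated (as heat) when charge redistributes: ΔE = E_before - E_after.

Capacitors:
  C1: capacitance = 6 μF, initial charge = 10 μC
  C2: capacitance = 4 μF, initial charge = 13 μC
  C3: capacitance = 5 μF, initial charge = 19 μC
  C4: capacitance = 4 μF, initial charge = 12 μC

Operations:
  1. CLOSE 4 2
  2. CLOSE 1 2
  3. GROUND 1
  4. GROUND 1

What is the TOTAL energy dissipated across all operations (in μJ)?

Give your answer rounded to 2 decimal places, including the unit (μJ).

Answer: 17.80 μJ

Derivation:
Initial: C1(6μF, Q=10μC, V=1.67V), C2(4μF, Q=13μC, V=3.25V), C3(5μF, Q=19μC, V=3.80V), C4(4μF, Q=12μC, V=3.00V)
Op 1: CLOSE 4-2: Q_total=25.00, C_total=8.00, V=3.12; Q4=12.50, Q2=12.50; dissipated=0.062
Op 2: CLOSE 1-2: Q_total=22.50, C_total=10.00, V=2.25; Q1=13.50, Q2=9.00; dissipated=2.552
Op 3: GROUND 1: Q1=0; energy lost=15.188
Op 4: GROUND 1: Q1=0; energy lost=0.000
Total dissipated: 17.802 μJ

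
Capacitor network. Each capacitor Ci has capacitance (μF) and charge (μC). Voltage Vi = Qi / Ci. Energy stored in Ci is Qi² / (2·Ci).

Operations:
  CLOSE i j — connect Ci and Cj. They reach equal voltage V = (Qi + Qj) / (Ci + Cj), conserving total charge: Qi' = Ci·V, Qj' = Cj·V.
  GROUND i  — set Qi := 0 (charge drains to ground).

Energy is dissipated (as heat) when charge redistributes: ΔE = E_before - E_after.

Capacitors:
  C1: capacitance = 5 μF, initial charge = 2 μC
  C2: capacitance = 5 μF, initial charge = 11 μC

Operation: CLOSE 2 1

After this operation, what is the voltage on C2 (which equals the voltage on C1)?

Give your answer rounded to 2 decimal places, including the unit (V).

Initial: C1(5μF, Q=2μC, V=0.40V), C2(5μF, Q=11μC, V=2.20V)
Op 1: CLOSE 2-1: Q_total=13.00, C_total=10.00, V=1.30; Q2=6.50, Q1=6.50; dissipated=4.050

Answer: 1.30 V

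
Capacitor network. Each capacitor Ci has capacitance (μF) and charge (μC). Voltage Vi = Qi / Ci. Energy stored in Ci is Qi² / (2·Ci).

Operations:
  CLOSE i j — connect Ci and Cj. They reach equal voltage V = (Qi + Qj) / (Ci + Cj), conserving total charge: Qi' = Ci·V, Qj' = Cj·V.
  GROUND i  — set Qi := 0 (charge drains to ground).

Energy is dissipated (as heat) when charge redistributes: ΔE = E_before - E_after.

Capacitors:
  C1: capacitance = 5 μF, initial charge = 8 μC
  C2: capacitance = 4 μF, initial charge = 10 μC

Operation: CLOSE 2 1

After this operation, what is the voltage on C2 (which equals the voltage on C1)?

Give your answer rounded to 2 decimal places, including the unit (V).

Initial: C1(5μF, Q=8μC, V=1.60V), C2(4μF, Q=10μC, V=2.50V)
Op 1: CLOSE 2-1: Q_total=18.00, C_total=9.00, V=2.00; Q2=8.00, Q1=10.00; dissipated=0.900

Answer: 2.00 V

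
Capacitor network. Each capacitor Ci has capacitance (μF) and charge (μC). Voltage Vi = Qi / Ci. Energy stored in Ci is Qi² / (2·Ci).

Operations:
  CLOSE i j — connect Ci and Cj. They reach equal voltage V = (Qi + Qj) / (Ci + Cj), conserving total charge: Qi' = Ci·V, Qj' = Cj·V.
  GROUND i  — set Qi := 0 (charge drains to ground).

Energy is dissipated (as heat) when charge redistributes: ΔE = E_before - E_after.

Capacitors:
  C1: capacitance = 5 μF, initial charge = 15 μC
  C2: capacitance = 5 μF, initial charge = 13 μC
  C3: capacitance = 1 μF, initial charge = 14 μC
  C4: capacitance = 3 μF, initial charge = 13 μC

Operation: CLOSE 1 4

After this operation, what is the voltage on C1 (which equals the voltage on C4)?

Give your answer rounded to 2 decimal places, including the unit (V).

Answer: 3.50 V

Derivation:
Initial: C1(5μF, Q=15μC, V=3.00V), C2(5μF, Q=13μC, V=2.60V), C3(1μF, Q=14μC, V=14.00V), C4(3μF, Q=13μC, V=4.33V)
Op 1: CLOSE 1-4: Q_total=28.00, C_total=8.00, V=3.50; Q1=17.50, Q4=10.50; dissipated=1.667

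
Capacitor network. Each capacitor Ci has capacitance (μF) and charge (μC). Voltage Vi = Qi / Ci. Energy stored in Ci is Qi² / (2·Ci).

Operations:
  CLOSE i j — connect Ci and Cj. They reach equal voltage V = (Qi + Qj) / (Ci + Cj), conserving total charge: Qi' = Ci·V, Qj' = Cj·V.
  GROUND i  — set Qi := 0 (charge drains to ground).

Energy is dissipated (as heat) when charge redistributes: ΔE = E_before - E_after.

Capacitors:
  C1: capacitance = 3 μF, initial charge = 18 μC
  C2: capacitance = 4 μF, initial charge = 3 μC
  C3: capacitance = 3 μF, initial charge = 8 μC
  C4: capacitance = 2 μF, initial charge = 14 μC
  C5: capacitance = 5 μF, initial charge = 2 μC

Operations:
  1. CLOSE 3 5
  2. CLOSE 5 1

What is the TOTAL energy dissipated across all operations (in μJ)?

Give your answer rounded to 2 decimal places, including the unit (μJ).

Initial: C1(3μF, Q=18μC, V=6.00V), C2(4μF, Q=3μC, V=0.75V), C3(3μF, Q=8μC, V=2.67V), C4(2μF, Q=14μC, V=7.00V), C5(5μF, Q=2μC, V=0.40V)
Op 1: CLOSE 3-5: Q_total=10.00, C_total=8.00, V=1.25; Q3=3.75, Q5=6.25; dissipated=4.817
Op 2: CLOSE 5-1: Q_total=24.25, C_total=8.00, V=3.03; Q5=15.16, Q1=9.09; dissipated=21.152
Total dissipated: 25.969 μJ

Answer: 25.97 μJ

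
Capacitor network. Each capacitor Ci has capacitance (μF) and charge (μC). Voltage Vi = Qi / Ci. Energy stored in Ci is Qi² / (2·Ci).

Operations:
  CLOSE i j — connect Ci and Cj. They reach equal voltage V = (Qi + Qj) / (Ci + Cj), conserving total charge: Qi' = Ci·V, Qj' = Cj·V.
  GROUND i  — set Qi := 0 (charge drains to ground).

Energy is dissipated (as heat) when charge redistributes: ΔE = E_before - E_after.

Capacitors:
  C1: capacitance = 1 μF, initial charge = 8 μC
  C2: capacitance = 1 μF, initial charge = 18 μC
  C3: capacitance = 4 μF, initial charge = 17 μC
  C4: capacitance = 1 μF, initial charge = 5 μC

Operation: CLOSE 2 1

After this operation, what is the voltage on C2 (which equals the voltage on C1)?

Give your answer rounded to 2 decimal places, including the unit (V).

Answer: 13.00 V

Derivation:
Initial: C1(1μF, Q=8μC, V=8.00V), C2(1μF, Q=18μC, V=18.00V), C3(4μF, Q=17μC, V=4.25V), C4(1μF, Q=5μC, V=5.00V)
Op 1: CLOSE 2-1: Q_total=26.00, C_total=2.00, V=13.00; Q2=13.00, Q1=13.00; dissipated=25.000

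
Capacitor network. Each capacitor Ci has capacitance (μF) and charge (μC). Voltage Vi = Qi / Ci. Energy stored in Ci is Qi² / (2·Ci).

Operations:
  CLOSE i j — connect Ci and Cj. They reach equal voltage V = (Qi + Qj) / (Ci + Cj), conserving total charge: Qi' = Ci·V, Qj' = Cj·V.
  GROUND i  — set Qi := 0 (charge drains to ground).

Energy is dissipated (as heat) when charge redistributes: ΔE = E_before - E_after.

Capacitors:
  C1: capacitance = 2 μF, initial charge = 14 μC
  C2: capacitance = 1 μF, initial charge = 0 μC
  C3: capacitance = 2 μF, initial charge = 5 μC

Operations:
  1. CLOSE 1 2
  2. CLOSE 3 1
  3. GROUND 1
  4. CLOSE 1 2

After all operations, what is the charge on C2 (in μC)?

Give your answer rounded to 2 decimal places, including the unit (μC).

Initial: C1(2μF, Q=14μC, V=7.00V), C2(1μF, Q=0μC, V=0.00V), C3(2μF, Q=5μC, V=2.50V)
Op 1: CLOSE 1-2: Q_total=14.00, C_total=3.00, V=4.67; Q1=9.33, Q2=4.67; dissipated=16.333
Op 2: CLOSE 3-1: Q_total=14.33, C_total=4.00, V=3.58; Q3=7.17, Q1=7.17; dissipated=2.347
Op 3: GROUND 1: Q1=0; energy lost=12.840
Op 4: CLOSE 1-2: Q_total=4.67, C_total=3.00, V=1.56; Q1=3.11, Q2=1.56; dissipated=7.259
Final charges: Q1=3.11, Q2=1.56, Q3=7.17

Answer: 1.56 μC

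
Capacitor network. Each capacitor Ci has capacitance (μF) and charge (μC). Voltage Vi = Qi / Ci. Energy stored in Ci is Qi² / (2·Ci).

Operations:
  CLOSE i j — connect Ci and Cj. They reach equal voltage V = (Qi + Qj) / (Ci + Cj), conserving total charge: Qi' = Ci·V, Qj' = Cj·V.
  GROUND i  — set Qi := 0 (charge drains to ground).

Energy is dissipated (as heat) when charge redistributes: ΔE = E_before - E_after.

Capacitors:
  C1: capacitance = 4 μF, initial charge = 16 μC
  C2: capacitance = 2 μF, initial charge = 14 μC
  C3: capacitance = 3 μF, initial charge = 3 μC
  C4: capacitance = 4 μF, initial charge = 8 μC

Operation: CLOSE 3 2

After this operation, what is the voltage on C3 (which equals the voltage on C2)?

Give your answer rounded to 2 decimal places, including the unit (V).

Initial: C1(4μF, Q=16μC, V=4.00V), C2(2μF, Q=14μC, V=7.00V), C3(3μF, Q=3μC, V=1.00V), C4(4μF, Q=8μC, V=2.00V)
Op 1: CLOSE 3-2: Q_total=17.00, C_total=5.00, V=3.40; Q3=10.20, Q2=6.80; dissipated=21.600

Answer: 3.40 V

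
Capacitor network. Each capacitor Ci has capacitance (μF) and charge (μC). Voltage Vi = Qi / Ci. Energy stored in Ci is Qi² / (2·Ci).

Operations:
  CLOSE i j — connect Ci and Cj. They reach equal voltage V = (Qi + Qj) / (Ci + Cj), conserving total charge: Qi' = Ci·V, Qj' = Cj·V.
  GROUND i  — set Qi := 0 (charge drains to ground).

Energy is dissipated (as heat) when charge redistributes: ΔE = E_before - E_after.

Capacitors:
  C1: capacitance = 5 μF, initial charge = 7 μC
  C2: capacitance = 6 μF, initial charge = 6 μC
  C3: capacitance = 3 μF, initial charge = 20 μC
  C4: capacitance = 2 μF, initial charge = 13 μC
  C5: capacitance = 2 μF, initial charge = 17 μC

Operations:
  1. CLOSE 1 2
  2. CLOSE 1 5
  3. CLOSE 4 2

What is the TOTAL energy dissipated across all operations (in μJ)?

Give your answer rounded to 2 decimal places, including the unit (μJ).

Answer: 59.68 μJ

Derivation:
Initial: C1(5μF, Q=7μC, V=1.40V), C2(6μF, Q=6μC, V=1.00V), C3(3μF, Q=20μC, V=6.67V), C4(2μF, Q=13μC, V=6.50V), C5(2μF, Q=17μC, V=8.50V)
Op 1: CLOSE 1-2: Q_total=13.00, C_total=11.00, V=1.18; Q1=5.91, Q2=7.09; dissipated=0.218
Op 2: CLOSE 1-5: Q_total=22.91, C_total=7.00, V=3.27; Q1=16.36, Q5=6.55; dissipated=38.254
Op 3: CLOSE 4-2: Q_total=20.09, C_total=8.00, V=2.51; Q4=5.02, Q2=15.07; dissipated=21.212
Total dissipated: 59.685 μJ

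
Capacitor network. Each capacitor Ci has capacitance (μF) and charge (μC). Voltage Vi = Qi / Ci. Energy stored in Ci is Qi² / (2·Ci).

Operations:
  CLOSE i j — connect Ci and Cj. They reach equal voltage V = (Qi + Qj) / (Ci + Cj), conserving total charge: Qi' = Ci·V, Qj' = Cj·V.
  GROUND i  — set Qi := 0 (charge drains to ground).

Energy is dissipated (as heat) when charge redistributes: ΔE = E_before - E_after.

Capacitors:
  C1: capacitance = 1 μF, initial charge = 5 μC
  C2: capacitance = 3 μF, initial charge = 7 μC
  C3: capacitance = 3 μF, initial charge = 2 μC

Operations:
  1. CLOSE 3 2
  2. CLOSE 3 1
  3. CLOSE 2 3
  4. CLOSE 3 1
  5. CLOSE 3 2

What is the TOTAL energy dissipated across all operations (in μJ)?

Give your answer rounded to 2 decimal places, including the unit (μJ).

Answer: 7.33 μJ

Derivation:
Initial: C1(1μF, Q=5μC, V=5.00V), C2(3μF, Q=7μC, V=2.33V), C3(3μF, Q=2μC, V=0.67V)
Op 1: CLOSE 3-2: Q_total=9.00, C_total=6.00, V=1.50; Q3=4.50, Q2=4.50; dissipated=2.083
Op 2: CLOSE 3-1: Q_total=9.50, C_total=4.00, V=2.38; Q3=7.12, Q1=2.38; dissipated=4.594
Op 3: CLOSE 2-3: Q_total=11.62, C_total=6.00, V=1.94; Q2=5.81, Q3=5.81; dissipated=0.574
Op 4: CLOSE 3-1: Q_total=8.19, C_total=4.00, V=2.05; Q3=6.14, Q1=2.05; dissipated=0.072
Op 5: CLOSE 3-2: Q_total=11.95, C_total=6.00, V=1.99; Q3=5.98, Q2=5.98; dissipated=0.009
Total dissipated: 7.332 μJ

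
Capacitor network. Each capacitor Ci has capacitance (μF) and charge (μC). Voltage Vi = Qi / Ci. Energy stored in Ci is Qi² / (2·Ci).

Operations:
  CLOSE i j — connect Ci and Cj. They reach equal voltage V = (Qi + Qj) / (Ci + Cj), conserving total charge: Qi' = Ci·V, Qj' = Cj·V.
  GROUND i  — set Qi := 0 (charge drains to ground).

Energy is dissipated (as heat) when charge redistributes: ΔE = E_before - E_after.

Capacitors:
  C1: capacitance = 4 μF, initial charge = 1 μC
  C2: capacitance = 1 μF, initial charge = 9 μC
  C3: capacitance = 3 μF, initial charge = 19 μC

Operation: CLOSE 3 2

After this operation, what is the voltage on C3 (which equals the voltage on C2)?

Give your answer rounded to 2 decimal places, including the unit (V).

Initial: C1(4μF, Q=1μC, V=0.25V), C2(1μF, Q=9μC, V=9.00V), C3(3μF, Q=19μC, V=6.33V)
Op 1: CLOSE 3-2: Q_total=28.00, C_total=4.00, V=7.00; Q3=21.00, Q2=7.00; dissipated=2.667

Answer: 7.00 V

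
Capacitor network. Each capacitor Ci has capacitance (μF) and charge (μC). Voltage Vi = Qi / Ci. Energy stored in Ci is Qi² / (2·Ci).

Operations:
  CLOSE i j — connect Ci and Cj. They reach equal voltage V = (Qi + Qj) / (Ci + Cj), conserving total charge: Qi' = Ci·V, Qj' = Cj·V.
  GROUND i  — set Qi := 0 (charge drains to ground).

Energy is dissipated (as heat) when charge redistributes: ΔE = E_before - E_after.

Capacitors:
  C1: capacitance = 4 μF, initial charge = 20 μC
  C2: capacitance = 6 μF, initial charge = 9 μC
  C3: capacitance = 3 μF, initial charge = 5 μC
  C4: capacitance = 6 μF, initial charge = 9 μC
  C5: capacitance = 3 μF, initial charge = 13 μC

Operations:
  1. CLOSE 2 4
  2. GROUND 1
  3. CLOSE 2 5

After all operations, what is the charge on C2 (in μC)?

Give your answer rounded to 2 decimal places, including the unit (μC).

Initial: C1(4μF, Q=20μC, V=5.00V), C2(6μF, Q=9μC, V=1.50V), C3(3μF, Q=5μC, V=1.67V), C4(6μF, Q=9μC, V=1.50V), C5(3μF, Q=13μC, V=4.33V)
Op 1: CLOSE 2-4: Q_total=18.00, C_total=12.00, V=1.50; Q2=9.00, Q4=9.00; dissipated=0.000
Op 2: GROUND 1: Q1=0; energy lost=50.000
Op 3: CLOSE 2-5: Q_total=22.00, C_total=9.00, V=2.44; Q2=14.67, Q5=7.33; dissipated=8.028
Final charges: Q1=0.00, Q2=14.67, Q3=5.00, Q4=9.00, Q5=7.33

Answer: 14.67 μC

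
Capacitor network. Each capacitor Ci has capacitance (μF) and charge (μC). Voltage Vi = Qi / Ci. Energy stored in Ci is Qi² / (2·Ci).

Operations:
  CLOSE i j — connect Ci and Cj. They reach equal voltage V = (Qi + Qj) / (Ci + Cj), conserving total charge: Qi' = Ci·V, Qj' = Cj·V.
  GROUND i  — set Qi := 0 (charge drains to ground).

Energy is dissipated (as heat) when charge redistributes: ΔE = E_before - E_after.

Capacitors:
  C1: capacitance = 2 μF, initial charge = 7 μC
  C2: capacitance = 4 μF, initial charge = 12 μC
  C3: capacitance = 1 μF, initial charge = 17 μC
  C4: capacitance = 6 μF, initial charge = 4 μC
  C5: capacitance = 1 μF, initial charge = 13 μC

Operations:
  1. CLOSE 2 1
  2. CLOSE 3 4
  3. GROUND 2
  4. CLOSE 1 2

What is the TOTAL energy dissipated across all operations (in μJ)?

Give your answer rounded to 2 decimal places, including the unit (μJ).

Answer: 141.24 μJ

Derivation:
Initial: C1(2μF, Q=7μC, V=3.50V), C2(4μF, Q=12μC, V=3.00V), C3(1μF, Q=17μC, V=17.00V), C4(6μF, Q=4μC, V=0.67V), C5(1μF, Q=13μC, V=13.00V)
Op 1: CLOSE 2-1: Q_total=19.00, C_total=6.00, V=3.17; Q2=12.67, Q1=6.33; dissipated=0.167
Op 2: CLOSE 3-4: Q_total=21.00, C_total=7.00, V=3.00; Q3=3.00, Q4=18.00; dissipated=114.333
Op 3: GROUND 2: Q2=0; energy lost=20.056
Op 4: CLOSE 1-2: Q_total=6.33, C_total=6.00, V=1.06; Q1=2.11, Q2=4.22; dissipated=6.685
Total dissipated: 141.241 μJ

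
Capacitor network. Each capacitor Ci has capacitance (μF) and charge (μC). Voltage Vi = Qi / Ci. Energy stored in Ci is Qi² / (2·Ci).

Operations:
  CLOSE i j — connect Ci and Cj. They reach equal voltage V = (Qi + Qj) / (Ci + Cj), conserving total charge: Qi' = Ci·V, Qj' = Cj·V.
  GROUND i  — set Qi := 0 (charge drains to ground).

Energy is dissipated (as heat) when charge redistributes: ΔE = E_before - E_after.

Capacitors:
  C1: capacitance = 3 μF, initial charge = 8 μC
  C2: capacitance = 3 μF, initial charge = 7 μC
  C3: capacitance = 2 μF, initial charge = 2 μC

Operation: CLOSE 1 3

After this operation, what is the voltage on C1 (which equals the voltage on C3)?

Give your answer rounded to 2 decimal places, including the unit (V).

Initial: C1(3μF, Q=8μC, V=2.67V), C2(3μF, Q=7μC, V=2.33V), C3(2μF, Q=2μC, V=1.00V)
Op 1: CLOSE 1-3: Q_total=10.00, C_total=5.00, V=2.00; Q1=6.00, Q3=4.00; dissipated=1.667

Answer: 2.00 V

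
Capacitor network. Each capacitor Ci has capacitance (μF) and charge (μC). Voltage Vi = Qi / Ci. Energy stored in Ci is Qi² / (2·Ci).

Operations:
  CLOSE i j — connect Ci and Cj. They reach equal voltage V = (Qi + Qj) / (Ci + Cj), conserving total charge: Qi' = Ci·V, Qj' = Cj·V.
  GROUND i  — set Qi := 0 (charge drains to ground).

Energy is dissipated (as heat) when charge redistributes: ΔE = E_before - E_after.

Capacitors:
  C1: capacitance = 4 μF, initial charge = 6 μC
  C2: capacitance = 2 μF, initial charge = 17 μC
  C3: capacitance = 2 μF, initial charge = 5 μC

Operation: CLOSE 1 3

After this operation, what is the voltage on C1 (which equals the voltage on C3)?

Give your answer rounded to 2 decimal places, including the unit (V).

Answer: 1.83 V

Derivation:
Initial: C1(4μF, Q=6μC, V=1.50V), C2(2μF, Q=17μC, V=8.50V), C3(2μF, Q=5μC, V=2.50V)
Op 1: CLOSE 1-3: Q_total=11.00, C_total=6.00, V=1.83; Q1=7.33, Q3=3.67; dissipated=0.667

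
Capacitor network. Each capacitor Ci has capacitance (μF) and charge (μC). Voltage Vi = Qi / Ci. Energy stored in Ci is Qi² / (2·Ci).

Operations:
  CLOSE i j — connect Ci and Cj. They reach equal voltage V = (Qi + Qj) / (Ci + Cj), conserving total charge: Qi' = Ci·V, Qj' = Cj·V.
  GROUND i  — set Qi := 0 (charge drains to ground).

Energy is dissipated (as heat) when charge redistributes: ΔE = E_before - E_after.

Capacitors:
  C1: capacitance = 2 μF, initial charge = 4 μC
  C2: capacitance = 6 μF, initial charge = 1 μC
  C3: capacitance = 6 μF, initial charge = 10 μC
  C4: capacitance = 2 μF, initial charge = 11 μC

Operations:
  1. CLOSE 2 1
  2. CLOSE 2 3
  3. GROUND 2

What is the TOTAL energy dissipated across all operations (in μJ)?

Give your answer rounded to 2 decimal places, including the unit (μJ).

Initial: C1(2μF, Q=4μC, V=2.00V), C2(6μF, Q=1μC, V=0.17V), C3(6μF, Q=10μC, V=1.67V), C4(2μF, Q=11μC, V=5.50V)
Op 1: CLOSE 2-1: Q_total=5.00, C_total=8.00, V=0.62; Q2=3.75, Q1=1.25; dissipated=2.521
Op 2: CLOSE 2-3: Q_total=13.75, C_total=12.00, V=1.15; Q2=6.88, Q3=6.88; dissipated=1.628
Op 3: GROUND 2: Q2=0; energy lost=3.939
Total dissipated: 8.087 μJ

Answer: 8.09 μJ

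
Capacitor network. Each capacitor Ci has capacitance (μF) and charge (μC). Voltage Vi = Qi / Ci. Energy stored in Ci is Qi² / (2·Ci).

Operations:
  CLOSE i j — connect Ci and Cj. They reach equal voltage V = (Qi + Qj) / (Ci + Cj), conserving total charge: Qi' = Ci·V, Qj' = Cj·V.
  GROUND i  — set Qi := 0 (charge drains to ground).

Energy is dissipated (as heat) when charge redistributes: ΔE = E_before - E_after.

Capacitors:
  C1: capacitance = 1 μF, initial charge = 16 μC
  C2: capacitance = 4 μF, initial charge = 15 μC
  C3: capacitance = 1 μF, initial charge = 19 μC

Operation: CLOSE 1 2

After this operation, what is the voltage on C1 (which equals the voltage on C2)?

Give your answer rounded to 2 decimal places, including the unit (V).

Answer: 6.20 V

Derivation:
Initial: C1(1μF, Q=16μC, V=16.00V), C2(4μF, Q=15μC, V=3.75V), C3(1μF, Q=19μC, V=19.00V)
Op 1: CLOSE 1-2: Q_total=31.00, C_total=5.00, V=6.20; Q1=6.20, Q2=24.80; dissipated=60.025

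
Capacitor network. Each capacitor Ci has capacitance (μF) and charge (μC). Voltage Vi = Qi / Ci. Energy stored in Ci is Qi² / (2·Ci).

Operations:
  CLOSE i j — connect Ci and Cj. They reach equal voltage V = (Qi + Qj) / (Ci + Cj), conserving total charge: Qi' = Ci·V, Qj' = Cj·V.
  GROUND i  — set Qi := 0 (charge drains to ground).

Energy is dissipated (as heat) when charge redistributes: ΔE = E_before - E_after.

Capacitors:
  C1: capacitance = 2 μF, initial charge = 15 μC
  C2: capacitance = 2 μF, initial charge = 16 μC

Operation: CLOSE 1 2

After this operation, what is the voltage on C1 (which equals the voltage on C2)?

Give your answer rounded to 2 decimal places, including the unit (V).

Initial: C1(2μF, Q=15μC, V=7.50V), C2(2μF, Q=16μC, V=8.00V)
Op 1: CLOSE 1-2: Q_total=31.00, C_total=4.00, V=7.75; Q1=15.50, Q2=15.50; dissipated=0.125

Answer: 7.75 V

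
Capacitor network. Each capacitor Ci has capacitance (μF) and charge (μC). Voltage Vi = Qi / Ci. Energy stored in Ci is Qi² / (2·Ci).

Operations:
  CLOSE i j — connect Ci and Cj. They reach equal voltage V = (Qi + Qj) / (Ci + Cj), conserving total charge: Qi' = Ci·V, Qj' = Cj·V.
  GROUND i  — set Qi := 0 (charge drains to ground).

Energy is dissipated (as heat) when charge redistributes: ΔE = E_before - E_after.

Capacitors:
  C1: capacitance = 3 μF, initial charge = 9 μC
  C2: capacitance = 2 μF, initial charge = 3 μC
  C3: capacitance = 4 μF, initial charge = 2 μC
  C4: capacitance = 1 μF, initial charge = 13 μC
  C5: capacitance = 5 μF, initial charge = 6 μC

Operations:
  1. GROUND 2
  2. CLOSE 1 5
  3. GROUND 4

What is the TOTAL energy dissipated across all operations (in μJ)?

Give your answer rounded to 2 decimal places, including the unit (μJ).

Answer: 89.79 μJ

Derivation:
Initial: C1(3μF, Q=9μC, V=3.00V), C2(2μF, Q=3μC, V=1.50V), C3(4μF, Q=2μC, V=0.50V), C4(1μF, Q=13μC, V=13.00V), C5(5μF, Q=6μC, V=1.20V)
Op 1: GROUND 2: Q2=0; energy lost=2.250
Op 2: CLOSE 1-5: Q_total=15.00, C_total=8.00, V=1.88; Q1=5.62, Q5=9.38; dissipated=3.038
Op 3: GROUND 4: Q4=0; energy lost=84.500
Total dissipated: 89.787 μJ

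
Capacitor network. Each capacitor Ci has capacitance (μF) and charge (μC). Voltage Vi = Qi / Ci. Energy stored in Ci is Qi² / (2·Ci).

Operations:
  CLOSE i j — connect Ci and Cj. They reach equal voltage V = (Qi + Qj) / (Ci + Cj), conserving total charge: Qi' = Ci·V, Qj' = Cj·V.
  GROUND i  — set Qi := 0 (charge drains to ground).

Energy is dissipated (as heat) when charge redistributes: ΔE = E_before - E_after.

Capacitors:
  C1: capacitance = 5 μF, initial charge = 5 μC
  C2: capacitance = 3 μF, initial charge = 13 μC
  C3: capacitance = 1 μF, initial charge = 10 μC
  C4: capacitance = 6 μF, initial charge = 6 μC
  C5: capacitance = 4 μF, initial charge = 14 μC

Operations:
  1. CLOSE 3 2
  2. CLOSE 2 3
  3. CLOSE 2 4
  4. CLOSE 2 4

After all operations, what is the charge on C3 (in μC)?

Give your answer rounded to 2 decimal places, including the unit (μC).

Initial: C1(5μF, Q=5μC, V=1.00V), C2(3μF, Q=13μC, V=4.33V), C3(1μF, Q=10μC, V=10.00V), C4(6μF, Q=6μC, V=1.00V), C5(4μF, Q=14μC, V=3.50V)
Op 1: CLOSE 3-2: Q_total=23.00, C_total=4.00, V=5.75; Q3=5.75, Q2=17.25; dissipated=12.042
Op 2: CLOSE 2-3: Q_total=23.00, C_total=4.00, V=5.75; Q2=17.25, Q3=5.75; dissipated=0.000
Op 3: CLOSE 2-4: Q_total=23.25, C_total=9.00, V=2.58; Q2=7.75, Q4=15.50; dissipated=22.562
Op 4: CLOSE 2-4: Q_total=23.25, C_total=9.00, V=2.58; Q2=7.75, Q4=15.50; dissipated=0.000
Final charges: Q1=5.00, Q2=7.75, Q3=5.75, Q4=15.50, Q5=14.00

Answer: 5.75 μC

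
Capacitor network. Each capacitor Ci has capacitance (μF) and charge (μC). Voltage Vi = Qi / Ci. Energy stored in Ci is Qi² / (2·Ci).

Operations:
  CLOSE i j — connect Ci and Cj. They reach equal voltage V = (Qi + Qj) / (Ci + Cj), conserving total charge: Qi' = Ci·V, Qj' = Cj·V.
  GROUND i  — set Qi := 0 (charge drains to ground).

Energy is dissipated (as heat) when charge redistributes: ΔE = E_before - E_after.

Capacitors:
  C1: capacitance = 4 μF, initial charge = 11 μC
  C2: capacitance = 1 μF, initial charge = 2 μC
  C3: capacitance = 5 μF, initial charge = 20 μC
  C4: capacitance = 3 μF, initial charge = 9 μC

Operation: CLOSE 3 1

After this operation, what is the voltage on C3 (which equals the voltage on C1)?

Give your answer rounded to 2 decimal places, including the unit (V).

Answer: 3.44 V

Derivation:
Initial: C1(4μF, Q=11μC, V=2.75V), C2(1μF, Q=2μC, V=2.00V), C3(5μF, Q=20μC, V=4.00V), C4(3μF, Q=9μC, V=3.00V)
Op 1: CLOSE 3-1: Q_total=31.00, C_total=9.00, V=3.44; Q3=17.22, Q1=13.78; dissipated=1.736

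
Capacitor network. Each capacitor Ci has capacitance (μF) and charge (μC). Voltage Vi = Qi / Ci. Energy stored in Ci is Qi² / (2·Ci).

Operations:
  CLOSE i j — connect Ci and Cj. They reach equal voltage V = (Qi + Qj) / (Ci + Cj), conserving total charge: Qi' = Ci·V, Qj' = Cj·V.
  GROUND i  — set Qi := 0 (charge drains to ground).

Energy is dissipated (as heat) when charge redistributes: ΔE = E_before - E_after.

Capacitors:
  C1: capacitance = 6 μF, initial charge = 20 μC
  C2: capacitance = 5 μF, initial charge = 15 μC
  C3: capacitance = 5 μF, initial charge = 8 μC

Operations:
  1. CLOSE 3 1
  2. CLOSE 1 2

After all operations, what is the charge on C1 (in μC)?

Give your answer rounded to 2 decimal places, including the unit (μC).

Initial: C1(6μF, Q=20μC, V=3.33V), C2(5μF, Q=15μC, V=3.00V), C3(5μF, Q=8μC, V=1.60V)
Op 1: CLOSE 3-1: Q_total=28.00, C_total=11.00, V=2.55; Q3=12.73, Q1=15.27; dissipated=4.097
Op 2: CLOSE 1-2: Q_total=30.27, C_total=11.00, V=2.75; Q1=16.51, Q2=13.76; dissipated=0.282
Final charges: Q1=16.51, Q2=13.76, Q3=12.73

Answer: 16.51 μC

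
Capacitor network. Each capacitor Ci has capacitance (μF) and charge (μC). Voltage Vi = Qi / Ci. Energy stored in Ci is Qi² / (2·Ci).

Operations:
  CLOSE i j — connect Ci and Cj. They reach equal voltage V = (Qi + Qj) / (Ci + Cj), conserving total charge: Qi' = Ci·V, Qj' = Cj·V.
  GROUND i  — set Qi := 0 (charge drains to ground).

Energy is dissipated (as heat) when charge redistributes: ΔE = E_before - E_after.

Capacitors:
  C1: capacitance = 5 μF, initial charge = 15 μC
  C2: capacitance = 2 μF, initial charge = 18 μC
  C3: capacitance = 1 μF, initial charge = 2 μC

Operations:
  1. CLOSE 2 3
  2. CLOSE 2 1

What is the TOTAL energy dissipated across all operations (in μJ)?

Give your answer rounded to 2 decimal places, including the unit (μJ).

Answer: 25.94 μJ

Derivation:
Initial: C1(5μF, Q=15μC, V=3.00V), C2(2μF, Q=18μC, V=9.00V), C3(1μF, Q=2μC, V=2.00V)
Op 1: CLOSE 2-3: Q_total=20.00, C_total=3.00, V=6.67; Q2=13.33, Q3=6.67; dissipated=16.333
Op 2: CLOSE 2-1: Q_total=28.33, C_total=7.00, V=4.05; Q2=8.10, Q1=20.24; dissipated=9.603
Total dissipated: 25.937 μJ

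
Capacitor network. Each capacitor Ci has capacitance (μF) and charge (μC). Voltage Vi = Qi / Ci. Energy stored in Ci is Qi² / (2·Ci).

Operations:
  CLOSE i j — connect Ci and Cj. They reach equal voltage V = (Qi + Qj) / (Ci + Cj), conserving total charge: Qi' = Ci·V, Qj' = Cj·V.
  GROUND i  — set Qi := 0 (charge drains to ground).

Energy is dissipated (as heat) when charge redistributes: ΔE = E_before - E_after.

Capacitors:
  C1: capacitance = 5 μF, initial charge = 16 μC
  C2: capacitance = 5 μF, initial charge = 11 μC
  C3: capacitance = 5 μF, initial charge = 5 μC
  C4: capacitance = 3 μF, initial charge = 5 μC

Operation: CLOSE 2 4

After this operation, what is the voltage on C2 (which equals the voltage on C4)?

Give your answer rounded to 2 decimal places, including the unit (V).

Initial: C1(5μF, Q=16μC, V=3.20V), C2(5μF, Q=11μC, V=2.20V), C3(5μF, Q=5μC, V=1.00V), C4(3μF, Q=5μC, V=1.67V)
Op 1: CLOSE 2-4: Q_total=16.00, C_total=8.00, V=2.00; Q2=10.00, Q4=6.00; dissipated=0.267

Answer: 2.00 V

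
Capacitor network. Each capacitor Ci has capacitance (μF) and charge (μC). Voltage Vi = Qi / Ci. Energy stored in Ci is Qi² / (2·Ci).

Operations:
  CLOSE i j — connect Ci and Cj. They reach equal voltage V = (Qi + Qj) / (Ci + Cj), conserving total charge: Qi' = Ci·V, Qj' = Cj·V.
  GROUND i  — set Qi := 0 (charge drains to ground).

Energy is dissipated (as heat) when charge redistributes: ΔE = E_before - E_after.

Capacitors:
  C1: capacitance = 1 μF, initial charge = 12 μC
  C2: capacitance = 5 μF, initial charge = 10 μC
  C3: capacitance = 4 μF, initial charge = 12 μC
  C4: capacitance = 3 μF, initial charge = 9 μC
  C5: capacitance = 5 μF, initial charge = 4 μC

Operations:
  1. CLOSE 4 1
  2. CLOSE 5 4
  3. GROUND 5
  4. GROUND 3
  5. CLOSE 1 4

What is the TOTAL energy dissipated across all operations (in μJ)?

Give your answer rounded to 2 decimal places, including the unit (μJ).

Initial: C1(1μF, Q=12μC, V=12.00V), C2(5μF, Q=10μC, V=2.00V), C3(4μF, Q=12μC, V=3.00V), C4(3μF, Q=9μC, V=3.00V), C5(5μF, Q=4μC, V=0.80V)
Op 1: CLOSE 4-1: Q_total=21.00, C_total=4.00, V=5.25; Q4=15.75, Q1=5.25; dissipated=30.375
Op 2: CLOSE 5-4: Q_total=19.75, C_total=8.00, V=2.47; Q5=12.34, Q4=7.41; dissipated=18.565
Op 3: GROUND 5: Q5=0; energy lost=15.237
Op 4: GROUND 3: Q3=0; energy lost=18.000
Op 5: CLOSE 1-4: Q_total=12.66, C_total=4.00, V=3.16; Q1=3.16, Q4=9.49; dissipated=2.901
Total dissipated: 85.077 μJ

Answer: 85.08 μJ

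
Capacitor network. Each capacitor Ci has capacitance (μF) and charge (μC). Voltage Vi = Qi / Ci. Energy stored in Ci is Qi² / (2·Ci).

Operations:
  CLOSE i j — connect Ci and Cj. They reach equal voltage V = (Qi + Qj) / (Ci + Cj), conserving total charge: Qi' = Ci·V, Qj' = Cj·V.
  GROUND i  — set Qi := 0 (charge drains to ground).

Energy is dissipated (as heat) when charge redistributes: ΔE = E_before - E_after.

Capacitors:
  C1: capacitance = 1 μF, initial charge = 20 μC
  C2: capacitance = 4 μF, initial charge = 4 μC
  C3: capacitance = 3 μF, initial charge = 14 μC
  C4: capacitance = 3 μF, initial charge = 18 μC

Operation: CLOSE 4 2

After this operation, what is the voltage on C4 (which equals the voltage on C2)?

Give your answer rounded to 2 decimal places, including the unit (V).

Answer: 3.14 V

Derivation:
Initial: C1(1μF, Q=20μC, V=20.00V), C2(4μF, Q=4μC, V=1.00V), C3(3μF, Q=14μC, V=4.67V), C4(3μF, Q=18μC, V=6.00V)
Op 1: CLOSE 4-2: Q_total=22.00, C_total=7.00, V=3.14; Q4=9.43, Q2=12.57; dissipated=21.429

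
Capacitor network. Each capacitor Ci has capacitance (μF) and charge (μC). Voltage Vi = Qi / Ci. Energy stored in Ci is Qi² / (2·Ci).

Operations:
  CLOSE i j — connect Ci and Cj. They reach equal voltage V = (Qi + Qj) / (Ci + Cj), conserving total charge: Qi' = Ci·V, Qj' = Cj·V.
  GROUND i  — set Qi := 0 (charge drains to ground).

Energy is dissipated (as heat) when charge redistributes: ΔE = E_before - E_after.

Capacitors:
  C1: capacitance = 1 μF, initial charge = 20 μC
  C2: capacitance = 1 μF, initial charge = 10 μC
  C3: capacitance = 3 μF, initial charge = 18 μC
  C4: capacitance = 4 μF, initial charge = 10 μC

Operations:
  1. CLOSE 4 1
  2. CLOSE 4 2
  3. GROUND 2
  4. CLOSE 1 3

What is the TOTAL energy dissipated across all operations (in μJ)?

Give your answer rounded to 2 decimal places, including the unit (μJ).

Initial: C1(1μF, Q=20μC, V=20.00V), C2(1μF, Q=10μC, V=10.00V), C3(3μF, Q=18μC, V=6.00V), C4(4μF, Q=10μC, V=2.50V)
Op 1: CLOSE 4-1: Q_total=30.00, C_total=5.00, V=6.00; Q4=24.00, Q1=6.00; dissipated=122.500
Op 2: CLOSE 4-2: Q_total=34.00, C_total=5.00, V=6.80; Q4=27.20, Q2=6.80; dissipated=6.400
Op 3: GROUND 2: Q2=0; energy lost=23.120
Op 4: CLOSE 1-3: Q_total=24.00, C_total=4.00, V=6.00; Q1=6.00, Q3=18.00; dissipated=0.000
Total dissipated: 152.020 μJ

Answer: 152.02 μJ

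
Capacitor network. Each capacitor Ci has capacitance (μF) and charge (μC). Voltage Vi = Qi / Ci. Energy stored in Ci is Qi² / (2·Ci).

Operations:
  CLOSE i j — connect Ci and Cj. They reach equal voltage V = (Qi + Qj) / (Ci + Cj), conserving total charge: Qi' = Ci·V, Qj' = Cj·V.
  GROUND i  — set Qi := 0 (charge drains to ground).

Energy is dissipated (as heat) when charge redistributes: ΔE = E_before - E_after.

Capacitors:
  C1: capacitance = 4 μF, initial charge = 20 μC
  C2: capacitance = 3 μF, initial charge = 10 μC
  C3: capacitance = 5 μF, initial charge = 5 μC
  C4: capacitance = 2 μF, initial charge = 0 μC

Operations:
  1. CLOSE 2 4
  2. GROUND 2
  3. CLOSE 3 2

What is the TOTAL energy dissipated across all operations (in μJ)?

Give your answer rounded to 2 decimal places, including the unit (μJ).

Answer: 13.60 μJ

Derivation:
Initial: C1(4μF, Q=20μC, V=5.00V), C2(3μF, Q=10μC, V=3.33V), C3(5μF, Q=5μC, V=1.00V), C4(2μF, Q=0μC, V=0.00V)
Op 1: CLOSE 2-4: Q_total=10.00, C_total=5.00, V=2.00; Q2=6.00, Q4=4.00; dissipated=6.667
Op 2: GROUND 2: Q2=0; energy lost=6.000
Op 3: CLOSE 3-2: Q_total=5.00, C_total=8.00, V=0.62; Q3=3.12, Q2=1.88; dissipated=0.938
Total dissipated: 13.604 μJ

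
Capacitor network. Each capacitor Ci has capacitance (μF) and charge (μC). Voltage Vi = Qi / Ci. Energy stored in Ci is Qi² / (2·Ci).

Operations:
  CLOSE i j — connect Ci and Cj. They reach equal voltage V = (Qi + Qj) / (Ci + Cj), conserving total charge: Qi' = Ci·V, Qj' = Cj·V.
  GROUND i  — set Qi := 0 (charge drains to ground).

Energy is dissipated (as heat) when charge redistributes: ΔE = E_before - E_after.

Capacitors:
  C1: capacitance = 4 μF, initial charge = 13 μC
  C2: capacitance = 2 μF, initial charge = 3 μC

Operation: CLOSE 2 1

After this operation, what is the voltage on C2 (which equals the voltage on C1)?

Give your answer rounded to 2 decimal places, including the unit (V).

Answer: 2.67 V

Derivation:
Initial: C1(4μF, Q=13μC, V=3.25V), C2(2μF, Q=3μC, V=1.50V)
Op 1: CLOSE 2-1: Q_total=16.00, C_total=6.00, V=2.67; Q2=5.33, Q1=10.67; dissipated=2.042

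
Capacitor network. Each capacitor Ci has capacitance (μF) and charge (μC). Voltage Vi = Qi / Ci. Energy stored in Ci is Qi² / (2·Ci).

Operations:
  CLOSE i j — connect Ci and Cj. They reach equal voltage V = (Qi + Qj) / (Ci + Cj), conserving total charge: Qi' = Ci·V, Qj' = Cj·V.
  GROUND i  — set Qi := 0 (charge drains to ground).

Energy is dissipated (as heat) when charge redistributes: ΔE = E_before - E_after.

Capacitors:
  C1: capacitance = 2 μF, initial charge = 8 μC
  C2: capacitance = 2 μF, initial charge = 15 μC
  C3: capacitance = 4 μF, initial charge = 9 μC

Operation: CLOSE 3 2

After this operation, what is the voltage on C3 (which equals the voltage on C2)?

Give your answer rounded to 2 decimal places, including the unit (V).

Answer: 4.00 V

Derivation:
Initial: C1(2μF, Q=8μC, V=4.00V), C2(2μF, Q=15μC, V=7.50V), C3(4μF, Q=9μC, V=2.25V)
Op 1: CLOSE 3-2: Q_total=24.00, C_total=6.00, V=4.00; Q3=16.00, Q2=8.00; dissipated=18.375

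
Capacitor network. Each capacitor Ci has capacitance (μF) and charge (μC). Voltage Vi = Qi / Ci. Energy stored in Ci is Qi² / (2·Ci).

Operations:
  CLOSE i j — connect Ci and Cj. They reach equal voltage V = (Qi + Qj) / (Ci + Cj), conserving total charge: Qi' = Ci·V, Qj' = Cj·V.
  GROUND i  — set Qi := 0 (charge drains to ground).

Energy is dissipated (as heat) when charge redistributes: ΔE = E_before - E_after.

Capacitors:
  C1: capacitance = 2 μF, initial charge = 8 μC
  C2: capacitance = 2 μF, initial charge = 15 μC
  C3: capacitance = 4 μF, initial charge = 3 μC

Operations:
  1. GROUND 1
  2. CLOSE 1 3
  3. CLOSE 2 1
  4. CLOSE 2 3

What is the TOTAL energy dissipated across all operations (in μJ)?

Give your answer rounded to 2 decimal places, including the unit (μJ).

Answer: 49.04 μJ

Derivation:
Initial: C1(2μF, Q=8μC, V=4.00V), C2(2μF, Q=15μC, V=7.50V), C3(4μF, Q=3μC, V=0.75V)
Op 1: GROUND 1: Q1=0; energy lost=16.000
Op 2: CLOSE 1-3: Q_total=3.00, C_total=6.00, V=0.50; Q1=1.00, Q3=2.00; dissipated=0.375
Op 3: CLOSE 2-1: Q_total=16.00, C_total=4.00, V=4.00; Q2=8.00, Q1=8.00; dissipated=24.500
Op 4: CLOSE 2-3: Q_total=10.00, C_total=6.00, V=1.67; Q2=3.33, Q3=6.67; dissipated=8.167
Total dissipated: 49.042 μJ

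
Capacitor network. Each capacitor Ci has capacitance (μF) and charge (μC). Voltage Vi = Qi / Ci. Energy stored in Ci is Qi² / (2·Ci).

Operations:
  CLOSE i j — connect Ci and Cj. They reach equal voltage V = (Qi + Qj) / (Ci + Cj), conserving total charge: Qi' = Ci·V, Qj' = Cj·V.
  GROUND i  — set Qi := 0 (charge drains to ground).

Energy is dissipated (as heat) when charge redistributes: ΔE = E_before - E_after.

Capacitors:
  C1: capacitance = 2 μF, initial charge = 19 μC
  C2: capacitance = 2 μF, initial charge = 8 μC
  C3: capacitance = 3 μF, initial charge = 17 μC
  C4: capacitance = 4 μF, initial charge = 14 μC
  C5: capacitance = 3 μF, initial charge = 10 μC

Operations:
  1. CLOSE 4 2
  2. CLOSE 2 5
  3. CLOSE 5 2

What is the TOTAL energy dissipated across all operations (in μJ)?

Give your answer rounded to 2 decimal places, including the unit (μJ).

Answer: 0.23 μJ

Derivation:
Initial: C1(2μF, Q=19μC, V=9.50V), C2(2μF, Q=8μC, V=4.00V), C3(3μF, Q=17μC, V=5.67V), C4(4μF, Q=14μC, V=3.50V), C5(3μF, Q=10μC, V=3.33V)
Op 1: CLOSE 4-2: Q_total=22.00, C_total=6.00, V=3.67; Q4=14.67, Q2=7.33; dissipated=0.167
Op 2: CLOSE 2-5: Q_total=17.33, C_total=5.00, V=3.47; Q2=6.93, Q5=10.40; dissipated=0.067
Op 3: CLOSE 5-2: Q_total=17.33, C_total=5.00, V=3.47; Q5=10.40, Q2=6.93; dissipated=0.000
Total dissipated: 0.233 μJ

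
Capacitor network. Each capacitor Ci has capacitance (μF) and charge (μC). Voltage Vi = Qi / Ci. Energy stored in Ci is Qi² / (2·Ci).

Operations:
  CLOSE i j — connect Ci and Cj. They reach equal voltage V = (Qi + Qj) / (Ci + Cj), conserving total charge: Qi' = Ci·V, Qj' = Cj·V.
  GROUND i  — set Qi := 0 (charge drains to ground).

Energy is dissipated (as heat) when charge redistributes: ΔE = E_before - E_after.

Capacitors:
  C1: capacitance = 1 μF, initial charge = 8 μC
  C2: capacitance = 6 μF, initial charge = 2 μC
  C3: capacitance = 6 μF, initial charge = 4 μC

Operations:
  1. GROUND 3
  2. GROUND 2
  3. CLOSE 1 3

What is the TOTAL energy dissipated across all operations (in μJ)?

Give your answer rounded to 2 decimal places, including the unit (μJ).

Answer: 29.10 μJ

Derivation:
Initial: C1(1μF, Q=8μC, V=8.00V), C2(6μF, Q=2μC, V=0.33V), C3(6μF, Q=4μC, V=0.67V)
Op 1: GROUND 3: Q3=0; energy lost=1.333
Op 2: GROUND 2: Q2=0; energy lost=0.333
Op 3: CLOSE 1-3: Q_total=8.00, C_total=7.00, V=1.14; Q1=1.14, Q3=6.86; dissipated=27.429
Total dissipated: 29.095 μJ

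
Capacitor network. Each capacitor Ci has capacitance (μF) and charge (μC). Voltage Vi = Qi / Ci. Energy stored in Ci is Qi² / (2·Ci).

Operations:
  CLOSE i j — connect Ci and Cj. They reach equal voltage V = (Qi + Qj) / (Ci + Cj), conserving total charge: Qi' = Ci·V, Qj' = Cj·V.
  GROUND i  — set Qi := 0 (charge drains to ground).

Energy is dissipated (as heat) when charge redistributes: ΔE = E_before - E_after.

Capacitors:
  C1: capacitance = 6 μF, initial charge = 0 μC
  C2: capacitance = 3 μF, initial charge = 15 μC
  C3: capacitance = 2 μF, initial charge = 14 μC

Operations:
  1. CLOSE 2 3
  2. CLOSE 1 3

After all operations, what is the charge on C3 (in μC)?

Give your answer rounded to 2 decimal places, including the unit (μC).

Answer: 2.90 μC

Derivation:
Initial: C1(6μF, Q=0μC, V=0.00V), C2(3μF, Q=15μC, V=5.00V), C3(2μF, Q=14μC, V=7.00V)
Op 1: CLOSE 2-3: Q_total=29.00, C_total=5.00, V=5.80; Q2=17.40, Q3=11.60; dissipated=2.400
Op 2: CLOSE 1-3: Q_total=11.60, C_total=8.00, V=1.45; Q1=8.70, Q3=2.90; dissipated=25.230
Final charges: Q1=8.70, Q2=17.40, Q3=2.90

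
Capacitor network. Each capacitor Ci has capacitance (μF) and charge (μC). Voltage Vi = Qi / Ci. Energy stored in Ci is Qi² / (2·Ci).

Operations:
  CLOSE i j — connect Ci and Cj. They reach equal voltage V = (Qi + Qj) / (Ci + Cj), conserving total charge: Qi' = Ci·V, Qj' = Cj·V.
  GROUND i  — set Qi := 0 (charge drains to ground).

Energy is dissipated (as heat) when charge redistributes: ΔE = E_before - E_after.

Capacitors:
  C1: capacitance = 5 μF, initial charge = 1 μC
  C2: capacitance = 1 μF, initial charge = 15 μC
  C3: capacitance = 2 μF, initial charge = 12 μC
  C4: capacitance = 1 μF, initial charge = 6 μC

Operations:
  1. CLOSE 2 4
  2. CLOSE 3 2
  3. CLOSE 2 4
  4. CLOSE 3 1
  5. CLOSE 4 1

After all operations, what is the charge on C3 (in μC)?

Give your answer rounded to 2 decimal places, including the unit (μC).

Answer: 4.57 μC

Derivation:
Initial: C1(5μF, Q=1μC, V=0.20V), C2(1μF, Q=15μC, V=15.00V), C3(2μF, Q=12μC, V=6.00V), C4(1μF, Q=6μC, V=6.00V)
Op 1: CLOSE 2-4: Q_total=21.00, C_total=2.00, V=10.50; Q2=10.50, Q4=10.50; dissipated=20.250
Op 2: CLOSE 3-2: Q_total=22.50, C_total=3.00, V=7.50; Q3=15.00, Q2=7.50; dissipated=6.750
Op 3: CLOSE 2-4: Q_total=18.00, C_total=2.00, V=9.00; Q2=9.00, Q4=9.00; dissipated=2.250
Op 4: CLOSE 3-1: Q_total=16.00, C_total=7.00, V=2.29; Q3=4.57, Q1=11.43; dissipated=38.064
Op 5: CLOSE 4-1: Q_total=20.43, C_total=6.00, V=3.40; Q4=3.40, Q1=17.02; dissipated=18.784
Final charges: Q1=17.02, Q2=9.00, Q3=4.57, Q4=3.40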